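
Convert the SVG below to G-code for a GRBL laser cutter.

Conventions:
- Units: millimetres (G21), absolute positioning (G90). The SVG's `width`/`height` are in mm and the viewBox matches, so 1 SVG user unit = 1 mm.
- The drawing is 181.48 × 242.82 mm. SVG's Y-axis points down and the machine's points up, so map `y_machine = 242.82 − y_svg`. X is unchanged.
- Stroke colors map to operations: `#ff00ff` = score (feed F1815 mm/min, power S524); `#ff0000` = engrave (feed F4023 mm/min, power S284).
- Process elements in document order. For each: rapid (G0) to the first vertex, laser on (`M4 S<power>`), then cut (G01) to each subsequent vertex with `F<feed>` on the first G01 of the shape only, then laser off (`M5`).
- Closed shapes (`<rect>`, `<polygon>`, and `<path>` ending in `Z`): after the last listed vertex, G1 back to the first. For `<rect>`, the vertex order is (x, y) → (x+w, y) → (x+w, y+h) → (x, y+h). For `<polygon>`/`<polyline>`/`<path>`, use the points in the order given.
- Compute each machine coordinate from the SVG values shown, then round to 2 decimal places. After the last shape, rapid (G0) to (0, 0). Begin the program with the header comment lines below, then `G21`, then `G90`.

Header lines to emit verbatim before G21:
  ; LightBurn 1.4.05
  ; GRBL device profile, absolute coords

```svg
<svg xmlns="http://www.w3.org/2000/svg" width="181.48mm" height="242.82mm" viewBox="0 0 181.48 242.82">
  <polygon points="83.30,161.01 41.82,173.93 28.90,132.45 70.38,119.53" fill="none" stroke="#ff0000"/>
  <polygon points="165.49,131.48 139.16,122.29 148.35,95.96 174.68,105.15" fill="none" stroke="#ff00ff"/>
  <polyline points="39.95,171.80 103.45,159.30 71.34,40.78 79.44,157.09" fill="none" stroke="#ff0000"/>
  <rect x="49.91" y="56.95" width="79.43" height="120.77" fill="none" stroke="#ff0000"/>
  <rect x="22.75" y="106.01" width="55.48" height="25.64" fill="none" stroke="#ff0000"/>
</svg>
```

1 u = 1 mm; y_m = 242.82 − y.

[1] `<polygon>` regular polygon, #ff0000→engrave S284 F4023: (83.30,81.81) → (41.82,68.89) → (28.90,110.37) → (70.38,123.29) → (83.30,81.81) (closed)

[2] `<polygon>` regular polygon, #ff00ff→score S524 F1815: (165.49,111.34) → (139.16,120.53) → (148.35,146.86) → (174.68,137.67) → (165.49,111.34) (closed)

[3] `<polyline>` open polyline, #ff0000→engrave S284 F4023: (39.95,71.02) → (103.45,83.52) → (71.34,202.04) → (79.44,85.73)

[4] `<rect>` rectangle, #ff0000→engrave S284 F4023: (49.91,185.87) → (129.34,185.87) → (129.34,65.10) → (49.91,65.10) → (49.91,185.87) (closed)

[5] `<rect>` rectangle, #ff0000→engrave S284 F4023: (22.75,136.81) → (78.23,136.81) → (78.23,111.17) → (22.75,111.17) → (22.75,136.81) (closed)

; LightBurn 1.4.05
; GRBL device profile, absolute coords
G21
G90
G0 X83.30 Y81.81
M4 S284
G01 X41.82 Y68.89 F4023
G01 X28.90 Y110.37
G01 X70.38 Y123.29
G01 X83.30 Y81.81
M5
G0 X165.49 Y111.34
M4 S524
G01 X139.16 Y120.53 F1815
G01 X148.35 Y146.86
G01 X174.68 Y137.67
G01 X165.49 Y111.34
M5
G0 X39.95 Y71.02
M4 S284
G01 X103.45 Y83.52 F4023
G01 X71.34 Y202.04
G01 X79.44 Y85.73
M5
G0 X49.91 Y185.87
M4 S284
G01 X129.34 Y185.87 F4023
G01 X129.34 Y65.10
G01 X49.91 Y65.10
G01 X49.91 Y185.87
M5
G0 X22.75 Y136.81
M4 S284
G01 X78.23 Y136.81 F4023
G01 X78.23 Y111.17
G01 X22.75 Y111.17
G01 X22.75 Y136.81
M5
G0 X0.00 Y0.00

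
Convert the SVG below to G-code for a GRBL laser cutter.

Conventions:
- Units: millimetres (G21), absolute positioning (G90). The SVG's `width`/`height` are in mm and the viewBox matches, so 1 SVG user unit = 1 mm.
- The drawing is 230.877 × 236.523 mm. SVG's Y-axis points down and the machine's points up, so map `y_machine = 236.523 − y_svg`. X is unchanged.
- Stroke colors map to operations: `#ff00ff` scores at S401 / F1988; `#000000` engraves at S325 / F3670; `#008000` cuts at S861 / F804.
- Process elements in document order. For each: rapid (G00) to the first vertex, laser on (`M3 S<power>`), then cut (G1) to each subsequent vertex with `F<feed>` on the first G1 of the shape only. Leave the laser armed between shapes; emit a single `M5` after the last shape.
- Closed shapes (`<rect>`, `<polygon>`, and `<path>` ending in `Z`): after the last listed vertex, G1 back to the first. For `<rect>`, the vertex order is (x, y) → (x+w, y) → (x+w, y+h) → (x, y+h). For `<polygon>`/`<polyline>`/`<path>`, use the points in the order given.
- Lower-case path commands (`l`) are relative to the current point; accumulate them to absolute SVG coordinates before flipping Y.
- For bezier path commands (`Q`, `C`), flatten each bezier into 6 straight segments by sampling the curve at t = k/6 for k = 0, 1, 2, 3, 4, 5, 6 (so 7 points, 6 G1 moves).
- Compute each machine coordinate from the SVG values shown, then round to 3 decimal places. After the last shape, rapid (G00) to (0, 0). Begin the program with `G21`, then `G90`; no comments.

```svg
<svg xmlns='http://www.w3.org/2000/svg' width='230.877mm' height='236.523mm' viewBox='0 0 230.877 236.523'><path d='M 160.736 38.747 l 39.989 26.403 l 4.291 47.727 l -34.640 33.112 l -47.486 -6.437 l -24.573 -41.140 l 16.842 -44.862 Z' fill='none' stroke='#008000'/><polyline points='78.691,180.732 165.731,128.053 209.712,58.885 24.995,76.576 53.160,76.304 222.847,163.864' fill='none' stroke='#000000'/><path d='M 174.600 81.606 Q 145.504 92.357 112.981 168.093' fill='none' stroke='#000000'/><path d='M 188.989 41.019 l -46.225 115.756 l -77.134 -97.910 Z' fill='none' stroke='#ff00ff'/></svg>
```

G21
G90
G00 X160.736 Y197.776
M3 S861
G1 X200.725 Y171.373 F804
G1 X205.016 Y123.646
G1 X170.376 Y90.534
G1 X122.890 Y96.971
G1 X98.317 Y138.111
G1 X115.159 Y182.973
G1 X160.736 Y197.776
G00 X78.691 Y55.791
M3 S325
G1 X165.731 Y108.470 F3670
G1 X209.712 Y177.638
G1 X24.995 Y159.947
G1 X53.160 Y160.219
G1 X222.847 Y72.659
G00 X174.600 Y154.917
M3 S325
G1 X164.806 Y149.528 F3670
G1 X154.822 Y140.529
G1 X144.647 Y127.920
G1 X134.282 Y111.700
G1 X123.727 Y91.870
G1 X112.981 Y68.430
G00 X188.989 Y195.504
M3 S401
G1 X142.764 Y79.748 F1988
G1 X65.630 Y177.658
G1 X188.989 Y195.504
M5
G00 X0.000 Y0.000

viewBox `0 0 230.877 236.523` with mm width/height → 1 unit = 1 mm. Flip: y_m = 236.523 − y_svg.

**Shape 1** — `<path>` regular polygon, stroke `#008000` → cut (S861, F804). Machine vertices: (160.736,197.776) → (200.725,171.373) → (205.016,123.646) → (170.376,90.534) → (122.890,96.971) → (98.317,138.111) → (115.159,182.973) → (160.736,197.776). Closed: final G1 returns to the first vertex.

**Shape 2** — `<polyline>` open polyline, stroke `#000000` → engrave (S325, F3670). Machine vertices: (78.691,55.791) → (165.731,108.470) → (209.712,177.638) → (24.995,159.947) → (53.160,160.219) → (222.847,72.659). Open path.

**Shape 3** — `<path>` quadratic bezier, stroke `#000000` → engrave (S325, F3670). Control points (SVG): P0=(174.600,81.606), P1=(145.504,92.357), P2=(112.981,168.093); sampled at t=k/6. Machine vertices: (174.600,154.917) → (164.806,149.528) → (154.822,140.529) → (144.647,127.920) → (134.282,111.700) → (123.727,91.870) → (112.981,68.430). Open path.

**Shape 4** — `<path>` regular polygon, stroke `#ff00ff` → score (S401, F1988). Machine vertices: (188.989,195.504) → (142.764,79.748) → (65.630,177.658) → (188.989,195.504). Closed: final G1 returns to the first vertex.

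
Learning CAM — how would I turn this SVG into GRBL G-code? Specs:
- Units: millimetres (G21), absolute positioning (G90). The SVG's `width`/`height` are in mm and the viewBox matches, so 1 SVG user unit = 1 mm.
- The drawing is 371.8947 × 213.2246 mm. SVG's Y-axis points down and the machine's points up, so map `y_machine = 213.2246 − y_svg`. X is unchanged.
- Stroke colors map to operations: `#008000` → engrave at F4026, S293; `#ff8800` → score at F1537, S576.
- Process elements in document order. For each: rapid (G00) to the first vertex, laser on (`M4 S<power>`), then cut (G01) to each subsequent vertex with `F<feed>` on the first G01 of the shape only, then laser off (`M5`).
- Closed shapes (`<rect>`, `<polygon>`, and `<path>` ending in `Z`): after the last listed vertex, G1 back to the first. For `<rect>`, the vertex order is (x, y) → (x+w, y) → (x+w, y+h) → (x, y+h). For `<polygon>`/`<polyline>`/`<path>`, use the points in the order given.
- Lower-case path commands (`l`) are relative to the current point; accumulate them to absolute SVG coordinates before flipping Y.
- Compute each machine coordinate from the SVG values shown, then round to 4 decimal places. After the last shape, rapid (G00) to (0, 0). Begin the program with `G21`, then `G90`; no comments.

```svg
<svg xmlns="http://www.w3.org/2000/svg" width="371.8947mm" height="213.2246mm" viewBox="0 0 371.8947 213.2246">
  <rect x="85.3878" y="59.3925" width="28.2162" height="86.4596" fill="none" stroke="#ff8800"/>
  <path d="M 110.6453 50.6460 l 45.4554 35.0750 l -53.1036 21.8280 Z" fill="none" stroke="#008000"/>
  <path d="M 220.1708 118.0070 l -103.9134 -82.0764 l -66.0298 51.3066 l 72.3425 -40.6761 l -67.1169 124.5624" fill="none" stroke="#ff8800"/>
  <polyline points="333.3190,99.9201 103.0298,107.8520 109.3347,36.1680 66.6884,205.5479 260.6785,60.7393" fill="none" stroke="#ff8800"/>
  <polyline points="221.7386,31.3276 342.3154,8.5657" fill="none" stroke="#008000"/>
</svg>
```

viewBox `0 0 371.8947 213.2246` with mm width/height → 1 unit = 1 mm. Flip: y_m = 213.2246 − y_svg.

**Shape 1** — `<rect>` rectangle, stroke `#ff8800` → score (S576, F1537). Machine vertices: (85.3878,153.8321) → (113.6040,153.8321) → (113.6040,67.3725) → (85.3878,67.3725) → (85.3878,153.8321). Closed: final G1 returns to the first vertex.

**Shape 2** — `<path>` regular polygon, stroke `#008000` → engrave (S293, F4026). Machine vertices: (110.6453,162.5786) → (156.1007,127.5036) → (102.9971,105.6756) → (110.6453,162.5786). Closed: final G1 returns to the first vertex.

**Shape 3** — `<path>` open polyline, stroke `#ff8800` → score (S576, F1537). Machine vertices: (220.1708,95.2176) → (116.2574,177.2940) → (50.2276,125.9874) → (122.5701,166.6635) → (55.4532,42.1011). Open path.

**Shape 4** — `<polyline>` open polyline, stroke `#ff8800` → score (S576, F1537). Machine vertices: (333.3190,113.3045) → (103.0298,105.3726) → (109.3347,177.0566) → (66.6884,7.6767) → (260.6785,152.4853). Open path.

**Shape 5** — `<polyline>` line segment, stroke `#008000` → engrave (S293, F4026). Machine vertices: (221.7386,181.8970) → (342.3154,204.6589). Open path.

G21
G90
G00 X85.3878 Y153.8321
M4 S576
G01 X113.6040 Y153.8321 F1537
G01 X113.6040 Y67.3725
G01 X85.3878 Y67.3725
G01 X85.3878 Y153.8321
M5
G00 X110.6453 Y162.5786
M4 S293
G01 X156.1007 Y127.5036 F4026
G01 X102.9971 Y105.6756
G01 X110.6453 Y162.5786
M5
G00 X220.1708 Y95.2176
M4 S576
G01 X116.2574 Y177.2940 F1537
G01 X50.2276 Y125.9874
G01 X122.5701 Y166.6635
G01 X55.4532 Y42.1011
M5
G00 X333.3190 Y113.3045
M4 S576
G01 X103.0298 Y105.3726 F1537
G01 X109.3347 Y177.0566
G01 X66.6884 Y7.6767
G01 X260.6785 Y152.4853
M5
G00 X221.7386 Y181.8970
M4 S293
G01 X342.3154 Y204.6589 F4026
M5
G00 X0.0000 Y0.0000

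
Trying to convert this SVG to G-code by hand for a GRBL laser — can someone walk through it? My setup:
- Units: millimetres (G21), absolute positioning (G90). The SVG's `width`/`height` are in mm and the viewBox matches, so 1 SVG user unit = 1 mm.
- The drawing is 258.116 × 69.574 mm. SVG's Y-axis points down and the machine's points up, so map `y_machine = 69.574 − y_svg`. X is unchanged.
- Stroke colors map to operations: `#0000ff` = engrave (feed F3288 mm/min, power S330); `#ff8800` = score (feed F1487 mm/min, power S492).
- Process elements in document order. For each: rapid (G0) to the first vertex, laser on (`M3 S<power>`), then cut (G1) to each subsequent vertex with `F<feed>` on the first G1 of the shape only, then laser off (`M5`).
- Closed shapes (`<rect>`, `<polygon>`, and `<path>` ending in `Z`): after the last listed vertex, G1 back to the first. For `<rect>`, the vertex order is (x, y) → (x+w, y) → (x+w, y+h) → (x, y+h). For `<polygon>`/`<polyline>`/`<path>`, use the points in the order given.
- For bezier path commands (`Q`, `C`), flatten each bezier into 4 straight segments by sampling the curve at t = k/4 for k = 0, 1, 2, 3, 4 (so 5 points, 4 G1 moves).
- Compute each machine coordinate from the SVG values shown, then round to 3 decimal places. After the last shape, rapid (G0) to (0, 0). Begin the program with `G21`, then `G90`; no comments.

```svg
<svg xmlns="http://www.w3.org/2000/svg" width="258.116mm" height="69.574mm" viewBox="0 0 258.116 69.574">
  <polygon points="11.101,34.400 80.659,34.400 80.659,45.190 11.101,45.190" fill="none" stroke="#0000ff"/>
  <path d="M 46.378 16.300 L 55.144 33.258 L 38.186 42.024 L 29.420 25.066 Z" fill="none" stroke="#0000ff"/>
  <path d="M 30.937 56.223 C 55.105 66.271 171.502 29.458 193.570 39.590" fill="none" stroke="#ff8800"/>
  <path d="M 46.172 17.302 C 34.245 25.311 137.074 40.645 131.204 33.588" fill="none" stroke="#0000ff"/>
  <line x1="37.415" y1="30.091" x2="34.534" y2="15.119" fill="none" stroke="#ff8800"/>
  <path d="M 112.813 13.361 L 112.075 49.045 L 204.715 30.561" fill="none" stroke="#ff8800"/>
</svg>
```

Since the viewBox matches the mm dimensions, user units are millimetres directly. The only transform is the Y-flip y_m = 69.574 − y_svg.

Shape 1 is a rectangle drawn with `<polygon>`. Its stroke #0000ff means engrave at S330, F3288. After flipping Y the toolpath is (11.101,35.174) → (80.659,35.174) → (80.659,24.384) → (11.101,24.384) → (11.101,35.174), returning to the start.

Shape 2 is a regular polygon drawn with `<path>`. Its stroke #0000ff means engrave at S330, F3288. After flipping Y the toolpath is (46.378,53.274) → (55.144,36.316) → (38.186,27.550) → (29.420,44.508) → (46.378,53.274), returning to the start.

Shape 3 is a cubic bezier drawn with `<path>`. Its stroke #ff8800 means score at S492, F1487. After flipping Y the toolpath is (30.937,13.351) → (63.441,13.136) → (113.041,21.699) → (162.247,30.247) → (193.570,29.984).

Shape 4 is a cubic bezier drawn with `<path>`. Its stroke #0000ff means engrave at S330, F3288. After flipping Y the toolpath is (46.172,52.272) → (55.252,45.356) → (86.417,38.479) → (118.717,34.427) → (131.204,35.986).

Shape 5 is a line segment drawn with `<line>`. Its stroke #ff8800 means score at S492, F1487. After flipping Y the toolpath is (37.415,39.483) → (34.534,54.455).

Shape 6 is a open polyline drawn with `<path>`. Its stroke #ff8800 means score at S492, F1487. After flipping Y the toolpath is (112.813,56.213) → (112.075,20.529) → (204.715,39.013).

G21
G90
G0 X11.101 Y35.174
M3 S330
G1 X80.659 Y35.174 F3288
G1 X80.659 Y24.384
G1 X11.101 Y24.384
G1 X11.101 Y35.174
M5
G0 X46.378 Y53.274
M3 S330
G1 X55.144 Y36.316 F3288
G1 X38.186 Y27.550
G1 X29.420 Y44.508
G1 X46.378 Y53.274
M5
G0 X30.937 Y13.351
M3 S492
G1 X63.441 Y13.136 F1487
G1 X113.041 Y21.699
G1 X162.247 Y30.247
G1 X193.570 Y29.984
M5
G0 X46.172 Y52.272
M3 S330
G1 X55.252 Y45.356 F3288
G1 X86.417 Y38.479
G1 X118.717 Y34.427
G1 X131.204 Y35.986
M5
G0 X37.415 Y39.483
M3 S492
G1 X34.534 Y54.455 F1487
M5
G0 X112.813 Y56.213
M3 S492
G1 X112.075 Y20.529 F1487
G1 X204.715 Y39.013
M5
G0 X0.000 Y0.000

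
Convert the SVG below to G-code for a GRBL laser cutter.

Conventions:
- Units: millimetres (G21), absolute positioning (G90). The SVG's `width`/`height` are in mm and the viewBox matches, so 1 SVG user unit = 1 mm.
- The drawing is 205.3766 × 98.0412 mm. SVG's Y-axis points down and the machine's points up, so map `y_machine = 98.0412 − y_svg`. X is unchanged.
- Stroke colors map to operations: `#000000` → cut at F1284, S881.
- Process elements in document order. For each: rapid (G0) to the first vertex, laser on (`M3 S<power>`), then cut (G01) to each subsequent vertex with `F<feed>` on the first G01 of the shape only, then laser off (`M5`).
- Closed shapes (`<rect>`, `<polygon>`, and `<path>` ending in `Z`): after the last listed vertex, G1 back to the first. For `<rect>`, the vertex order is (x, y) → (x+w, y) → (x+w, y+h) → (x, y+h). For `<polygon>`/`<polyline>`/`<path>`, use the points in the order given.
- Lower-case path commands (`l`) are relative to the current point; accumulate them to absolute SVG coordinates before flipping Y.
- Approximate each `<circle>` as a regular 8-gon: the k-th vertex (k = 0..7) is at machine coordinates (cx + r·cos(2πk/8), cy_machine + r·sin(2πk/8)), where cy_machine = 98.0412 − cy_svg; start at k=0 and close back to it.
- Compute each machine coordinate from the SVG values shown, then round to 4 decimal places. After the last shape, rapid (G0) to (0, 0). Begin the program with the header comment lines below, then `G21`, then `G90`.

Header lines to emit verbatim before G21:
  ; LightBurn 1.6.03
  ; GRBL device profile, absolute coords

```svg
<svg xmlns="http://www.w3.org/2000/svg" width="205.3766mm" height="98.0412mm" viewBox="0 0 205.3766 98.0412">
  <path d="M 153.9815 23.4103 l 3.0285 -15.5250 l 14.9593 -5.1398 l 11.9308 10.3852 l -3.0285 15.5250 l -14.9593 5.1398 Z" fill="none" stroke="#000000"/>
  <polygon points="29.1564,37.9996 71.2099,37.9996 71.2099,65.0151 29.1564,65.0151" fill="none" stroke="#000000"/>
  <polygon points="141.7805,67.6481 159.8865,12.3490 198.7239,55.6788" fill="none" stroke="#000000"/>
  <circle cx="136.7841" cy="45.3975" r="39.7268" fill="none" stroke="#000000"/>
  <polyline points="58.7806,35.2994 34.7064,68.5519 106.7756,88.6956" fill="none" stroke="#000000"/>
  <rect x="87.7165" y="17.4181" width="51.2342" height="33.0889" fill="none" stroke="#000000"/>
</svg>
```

viewBox `0 0 205.3766 98.0412` with mm width/height → 1 unit = 1 mm. Flip: y_m = 98.0412 − y_svg.

**Shape 1** — `<path>` regular polygon, stroke `#000000` → cut (S881, F1284). Machine vertices: (153.9815,74.6309) → (157.0100,90.1559) → (171.9693,95.2957) → (183.9001,84.9105) → (180.8716,69.3855) → (165.9123,64.2457) → (153.9815,74.6309). Closed: final G1 returns to the first vertex.

**Shape 2** — `<polygon>` rectangle, stroke `#000000` → cut (S881, F1284). Machine vertices: (29.1564,60.0416) → (71.2099,60.0416) → (71.2099,33.0261) → (29.1564,33.0261) → (29.1564,60.0416). Closed: final G1 returns to the first vertex.

**Shape 3** — `<polygon>` regular polygon, stroke `#000000` → cut (S881, F1284). Machine vertices: (141.7805,30.3931) → (159.8865,85.6922) → (198.7239,42.3624) → (141.7805,30.3931). Closed: final G1 returns to the first vertex.

**Shape 4** — `<circle>` circle, stroke `#000000` → cut (S881, F1284). Machine vertices: (176.5109,52.6437) → (164.8752,80.7348) → (136.7841,92.3705) → (108.6930,80.7348) → (97.0573,52.6437) → (108.6930,24.5526) → (136.7841,12.9169) → (164.8752,24.5526) → (176.5109,52.6437). Closed: final G1 returns to the first vertex.

**Shape 5** — `<polyline>` open polyline, stroke `#000000` → cut (S881, F1284). Machine vertices: (58.7806,62.7418) → (34.7064,29.4893) → (106.7756,9.3456). Open path.

**Shape 6** — `<rect>` rectangle, stroke `#000000` → cut (S881, F1284). Machine vertices: (87.7165,80.6231) → (138.9507,80.6231) → (138.9507,47.5342) → (87.7165,47.5342) → (87.7165,80.6231). Closed: final G1 returns to the first vertex.

; LightBurn 1.6.03
; GRBL device profile, absolute coords
G21
G90
G0 X153.9815 Y74.6309
M3 S881
G01 X157.0100 Y90.1559 F1284
G01 X171.9693 Y95.2957
G01 X183.9001 Y84.9105
G01 X180.8716 Y69.3855
G01 X165.9123 Y64.2457
G01 X153.9815 Y74.6309
M5
G0 X29.1564 Y60.0416
M3 S881
G01 X71.2099 Y60.0416 F1284
G01 X71.2099 Y33.0261
G01 X29.1564 Y33.0261
G01 X29.1564 Y60.0416
M5
G0 X141.7805 Y30.3931
M3 S881
G01 X159.8865 Y85.6922 F1284
G01 X198.7239 Y42.3624
G01 X141.7805 Y30.3931
M5
G0 X176.5109 Y52.6437
M3 S881
G01 X164.8752 Y80.7348 F1284
G01 X136.7841 Y92.3705
G01 X108.6930 Y80.7348
G01 X97.0573 Y52.6437
G01 X108.6930 Y24.5526
G01 X136.7841 Y12.9169
G01 X164.8752 Y24.5526
G01 X176.5109 Y52.6437
M5
G0 X58.7806 Y62.7418
M3 S881
G01 X34.7064 Y29.4893 F1284
G01 X106.7756 Y9.3456
M5
G0 X87.7165 Y80.6231
M3 S881
G01 X138.9507 Y80.6231 F1284
G01 X138.9507 Y47.5342
G01 X87.7165 Y47.5342
G01 X87.7165 Y80.6231
M5
G0 X0.0000 Y0.0000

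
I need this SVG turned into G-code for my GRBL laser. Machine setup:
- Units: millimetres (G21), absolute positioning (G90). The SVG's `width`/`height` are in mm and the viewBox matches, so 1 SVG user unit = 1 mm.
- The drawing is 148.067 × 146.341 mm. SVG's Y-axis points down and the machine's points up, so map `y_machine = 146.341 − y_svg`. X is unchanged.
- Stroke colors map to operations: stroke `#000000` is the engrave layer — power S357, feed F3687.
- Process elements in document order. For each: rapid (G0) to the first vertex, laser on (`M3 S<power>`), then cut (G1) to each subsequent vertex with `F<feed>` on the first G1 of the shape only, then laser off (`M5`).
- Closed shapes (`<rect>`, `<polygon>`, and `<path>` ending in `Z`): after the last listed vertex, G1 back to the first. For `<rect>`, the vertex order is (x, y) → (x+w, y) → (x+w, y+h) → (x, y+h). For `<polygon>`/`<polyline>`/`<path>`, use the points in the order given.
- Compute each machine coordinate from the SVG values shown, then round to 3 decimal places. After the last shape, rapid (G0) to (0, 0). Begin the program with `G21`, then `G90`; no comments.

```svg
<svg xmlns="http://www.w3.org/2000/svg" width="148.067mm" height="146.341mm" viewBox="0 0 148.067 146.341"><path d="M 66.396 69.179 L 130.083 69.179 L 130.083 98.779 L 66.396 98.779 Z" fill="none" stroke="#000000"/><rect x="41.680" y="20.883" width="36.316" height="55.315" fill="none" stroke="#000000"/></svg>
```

viewBox `0 0 148.067 146.341` with mm width/height → 1 unit = 1 mm. Flip: y_m = 146.341 − y_svg.

**Shape 1** — `<path>` rectangle, stroke `#000000` → engrave (S357, F3687). Machine vertices: (66.396,77.162) → (130.083,77.162) → (130.083,47.562) → (66.396,47.562) → (66.396,77.162). Closed: final G1 returns to the first vertex.

**Shape 2** — `<rect>` rectangle, stroke `#000000` → engrave (S357, F3687). Machine vertices: (41.680,125.458) → (77.996,125.458) → (77.996,70.143) → (41.680,70.143) → (41.680,125.458). Closed: final G1 returns to the first vertex.

G21
G90
G0 X66.396 Y77.162
M3 S357
G1 X130.083 Y77.162 F3687
G1 X130.083 Y47.562
G1 X66.396 Y47.562
G1 X66.396 Y77.162
M5
G0 X41.680 Y125.458
M3 S357
G1 X77.996 Y125.458 F3687
G1 X77.996 Y70.143
G1 X41.680 Y70.143
G1 X41.680 Y125.458
M5
G0 X0.000 Y0.000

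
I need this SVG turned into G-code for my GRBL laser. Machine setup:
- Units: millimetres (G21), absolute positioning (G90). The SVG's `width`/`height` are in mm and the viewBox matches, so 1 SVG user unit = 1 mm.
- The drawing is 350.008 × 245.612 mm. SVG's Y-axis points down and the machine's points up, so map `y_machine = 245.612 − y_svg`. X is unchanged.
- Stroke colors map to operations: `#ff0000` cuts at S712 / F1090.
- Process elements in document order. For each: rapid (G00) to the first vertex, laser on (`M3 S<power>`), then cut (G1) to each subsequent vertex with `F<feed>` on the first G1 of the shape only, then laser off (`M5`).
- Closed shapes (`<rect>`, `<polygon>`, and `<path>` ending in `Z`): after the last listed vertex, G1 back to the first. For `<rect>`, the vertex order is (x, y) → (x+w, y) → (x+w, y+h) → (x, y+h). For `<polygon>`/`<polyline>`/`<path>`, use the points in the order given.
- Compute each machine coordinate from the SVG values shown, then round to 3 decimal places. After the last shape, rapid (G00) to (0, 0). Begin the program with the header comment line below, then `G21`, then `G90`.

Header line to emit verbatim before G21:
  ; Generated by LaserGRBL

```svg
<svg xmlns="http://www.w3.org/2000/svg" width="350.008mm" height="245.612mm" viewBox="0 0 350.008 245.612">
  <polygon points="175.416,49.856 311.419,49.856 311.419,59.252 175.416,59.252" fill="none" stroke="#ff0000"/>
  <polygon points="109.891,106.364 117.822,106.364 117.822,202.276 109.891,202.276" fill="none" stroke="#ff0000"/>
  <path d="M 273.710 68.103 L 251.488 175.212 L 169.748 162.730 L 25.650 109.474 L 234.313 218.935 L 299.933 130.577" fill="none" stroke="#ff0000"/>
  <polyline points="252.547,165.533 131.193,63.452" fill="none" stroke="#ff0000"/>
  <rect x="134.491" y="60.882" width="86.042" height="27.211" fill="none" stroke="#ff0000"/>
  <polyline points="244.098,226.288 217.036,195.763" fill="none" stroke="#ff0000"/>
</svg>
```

; Generated by LaserGRBL
G21
G90
G00 X175.416 Y195.756
M3 S712
G1 X311.419 Y195.756 F1090
G1 X311.419 Y186.360
G1 X175.416 Y186.360
G1 X175.416 Y195.756
M5
G00 X109.891 Y139.248
M3 S712
G1 X117.822 Y139.248 F1090
G1 X117.822 Y43.336
G1 X109.891 Y43.336
G1 X109.891 Y139.248
M5
G00 X273.710 Y177.509
M3 S712
G1 X251.488 Y70.400 F1090
G1 X169.748 Y82.882
G1 X25.650 Y136.138
G1 X234.313 Y26.677
G1 X299.933 Y115.035
M5
G00 X252.547 Y80.079
M3 S712
G1 X131.193 Y182.160 F1090
M5
G00 X134.491 Y184.730
M3 S712
G1 X220.533 Y184.730 F1090
G1 X220.533 Y157.519
G1 X134.491 Y157.519
G1 X134.491 Y184.730
M5
G00 X244.098 Y19.324
M3 S712
G1 X217.036 Y49.849 F1090
M5
G00 X0.000 Y0.000

viewBox `0 0 350.008 245.612` with mm width/height → 1 unit = 1 mm. Flip: y_m = 245.612 − y_svg.

**Shape 1** — `<polygon>` rectangle, stroke `#ff0000` → cut (S712, F1090). Machine vertices: (175.416,195.756) → (311.419,195.756) → (311.419,186.360) → (175.416,186.360) → (175.416,195.756). Closed: final G1 returns to the first vertex.

**Shape 2** — `<polygon>` rectangle, stroke `#ff0000` → cut (S712, F1090). Machine vertices: (109.891,139.248) → (117.822,139.248) → (117.822,43.336) → (109.891,43.336) → (109.891,139.248). Closed: final G1 returns to the first vertex.

**Shape 3** — `<path>` open polyline, stroke `#ff0000` → cut (S712, F1090). Machine vertices: (273.710,177.509) → (251.488,70.400) → (169.748,82.882) → (25.650,136.138) → (234.313,26.677) → (299.933,115.035). Open path.

**Shape 4** — `<polyline>` line segment, stroke `#ff0000` → cut (S712, F1090). Machine vertices: (252.547,80.079) → (131.193,182.160). Open path.

**Shape 5** — `<rect>` rectangle, stroke `#ff0000` → cut (S712, F1090). Machine vertices: (134.491,184.730) → (220.533,184.730) → (220.533,157.519) → (134.491,157.519) → (134.491,184.730). Closed: final G1 returns to the first vertex.

**Shape 6** — `<polyline>` line segment, stroke `#ff0000` → cut (S712, F1090). Machine vertices: (244.098,19.324) → (217.036,49.849). Open path.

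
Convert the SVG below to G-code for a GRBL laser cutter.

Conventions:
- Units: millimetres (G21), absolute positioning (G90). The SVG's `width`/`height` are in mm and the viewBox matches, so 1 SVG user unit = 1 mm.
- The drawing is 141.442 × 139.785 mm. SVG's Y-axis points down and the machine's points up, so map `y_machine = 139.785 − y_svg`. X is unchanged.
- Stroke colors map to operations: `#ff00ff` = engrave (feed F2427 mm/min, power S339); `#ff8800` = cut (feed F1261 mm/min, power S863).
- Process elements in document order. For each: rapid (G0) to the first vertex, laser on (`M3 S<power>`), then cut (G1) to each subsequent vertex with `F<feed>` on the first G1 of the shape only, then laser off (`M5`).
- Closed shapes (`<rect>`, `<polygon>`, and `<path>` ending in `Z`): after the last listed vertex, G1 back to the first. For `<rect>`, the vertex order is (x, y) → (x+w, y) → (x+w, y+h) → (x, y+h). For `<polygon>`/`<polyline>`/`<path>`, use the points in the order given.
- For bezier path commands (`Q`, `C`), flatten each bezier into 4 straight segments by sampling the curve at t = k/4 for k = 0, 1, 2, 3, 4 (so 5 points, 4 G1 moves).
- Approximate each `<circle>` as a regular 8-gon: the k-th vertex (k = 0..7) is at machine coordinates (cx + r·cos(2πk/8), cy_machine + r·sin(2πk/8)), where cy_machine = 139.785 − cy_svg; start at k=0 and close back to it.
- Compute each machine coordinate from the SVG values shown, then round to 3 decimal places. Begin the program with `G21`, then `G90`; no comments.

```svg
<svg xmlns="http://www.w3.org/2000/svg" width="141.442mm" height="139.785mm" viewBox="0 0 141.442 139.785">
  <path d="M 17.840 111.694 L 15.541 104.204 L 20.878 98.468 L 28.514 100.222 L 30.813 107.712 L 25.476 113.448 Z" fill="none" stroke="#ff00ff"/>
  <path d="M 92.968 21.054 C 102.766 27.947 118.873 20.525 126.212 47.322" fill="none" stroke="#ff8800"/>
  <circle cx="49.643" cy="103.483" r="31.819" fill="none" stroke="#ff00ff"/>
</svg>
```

Since the viewBox matches the mm dimensions, user units are millimetres directly. The only transform is the Y-flip y_m = 139.785 − y_svg.

Shape 1 is a regular polygon drawn with `<path>`. Its stroke #ff00ff means engrave at S339, F2427. After flipping Y the toolpath is (17.840,28.091) → (15.541,35.581) → (20.878,41.317) → (28.514,39.563) → (30.813,32.073) → (25.476,26.337) → (17.840,28.091), returning to the start.

Shape 2 is a cubic bezier drawn with `<path>`. Its stroke #ff8800 means cut at S863, F1261. After flipping Y the toolpath is (92.968,118.731) → (101.264,115.487) → (110.512,113.061) → (119.299,106.903) → (126.212,92.463).

Shape 3 is a circle drawn with `<circle>`. Its stroke #ff00ff means engrave at S339, F2427. After flipping Y the toolpath is (81.462,36.302) → (72.142,58.801) → (49.643,68.121) → (27.144,58.801) → (17.824,36.302) → (27.144,13.803) → (49.643,4.483) → (72.142,13.803) → (81.462,36.302), returning to the start.

G21
G90
G0 X17.840 Y28.091
M3 S339
G1 X15.541 Y35.581 F2427
G1 X20.878 Y41.317
G1 X28.514 Y39.563
G1 X30.813 Y32.073
G1 X25.476 Y26.337
G1 X17.840 Y28.091
M5
G0 X92.968 Y118.731
M3 S863
G1 X101.264 Y115.487 F1261
G1 X110.512 Y113.061
G1 X119.299 Y106.903
G1 X126.212 Y92.463
M5
G0 X81.462 Y36.302
M3 S339
G1 X72.142 Y58.801 F2427
G1 X49.643 Y68.121
G1 X27.144 Y58.801
G1 X17.824 Y36.302
G1 X27.144 Y13.803
G1 X49.643 Y4.483
G1 X72.142 Y13.803
G1 X81.462 Y36.302
M5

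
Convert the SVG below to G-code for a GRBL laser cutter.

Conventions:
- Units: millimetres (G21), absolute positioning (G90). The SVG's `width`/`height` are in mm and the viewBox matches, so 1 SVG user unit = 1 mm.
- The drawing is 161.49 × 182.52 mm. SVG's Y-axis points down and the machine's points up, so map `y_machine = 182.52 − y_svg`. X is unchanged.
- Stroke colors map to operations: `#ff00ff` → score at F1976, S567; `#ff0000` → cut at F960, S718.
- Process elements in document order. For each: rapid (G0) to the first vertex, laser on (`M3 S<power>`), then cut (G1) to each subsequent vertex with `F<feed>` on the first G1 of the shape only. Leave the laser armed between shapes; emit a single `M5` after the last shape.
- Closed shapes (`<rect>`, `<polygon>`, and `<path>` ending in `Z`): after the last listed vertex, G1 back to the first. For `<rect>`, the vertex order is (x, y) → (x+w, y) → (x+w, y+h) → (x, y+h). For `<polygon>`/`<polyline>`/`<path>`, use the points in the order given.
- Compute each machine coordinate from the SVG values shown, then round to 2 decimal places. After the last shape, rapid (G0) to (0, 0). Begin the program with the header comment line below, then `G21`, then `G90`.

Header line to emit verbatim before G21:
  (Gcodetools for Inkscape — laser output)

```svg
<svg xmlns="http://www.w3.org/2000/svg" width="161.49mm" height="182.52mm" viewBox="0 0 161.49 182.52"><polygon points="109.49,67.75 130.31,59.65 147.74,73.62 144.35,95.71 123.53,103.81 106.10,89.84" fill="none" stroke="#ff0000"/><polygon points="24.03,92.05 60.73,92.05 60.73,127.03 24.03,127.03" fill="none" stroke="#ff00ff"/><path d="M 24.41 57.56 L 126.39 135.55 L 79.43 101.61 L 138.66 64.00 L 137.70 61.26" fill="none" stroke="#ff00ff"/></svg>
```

1 u = 1 mm; y_m = 182.52 − y.

[1] `<polygon>` regular polygon, #ff0000→cut S718 F960: (109.49,114.77) → (130.31,122.87) → (147.74,108.90) → (144.35,86.81) → (123.53,78.71) → (106.10,92.68) → (109.49,114.77) (closed)

[2] `<polygon>` rectangle, #ff00ff→score S567 F1976: (24.03,90.47) → (60.73,90.47) → (60.73,55.49) → (24.03,55.49) → (24.03,90.47) (closed)

[3] `<path>` open polyline, #ff00ff→score S567 F1976: (24.41,124.96) → (126.39,46.97) → (79.43,80.91) → (138.66,118.52) → (137.70,121.26)

(Gcodetools for Inkscape — laser output)
G21
G90
G0 X109.49 Y114.77
M3 S718
G1 X130.31 Y122.87 F960
G1 X147.74 Y108.90
G1 X144.35 Y86.81
G1 X123.53 Y78.71
G1 X106.10 Y92.68
G1 X109.49 Y114.77
G0 X24.03 Y90.47
M3 S567
G1 X60.73 Y90.47 F1976
G1 X60.73 Y55.49
G1 X24.03 Y55.49
G1 X24.03 Y90.47
G0 X24.41 Y124.96
M3 S567
G1 X126.39 Y46.97 F1976
G1 X79.43 Y80.91
G1 X138.66 Y118.52
G1 X137.70 Y121.26
M5
G0 X0.00 Y0.00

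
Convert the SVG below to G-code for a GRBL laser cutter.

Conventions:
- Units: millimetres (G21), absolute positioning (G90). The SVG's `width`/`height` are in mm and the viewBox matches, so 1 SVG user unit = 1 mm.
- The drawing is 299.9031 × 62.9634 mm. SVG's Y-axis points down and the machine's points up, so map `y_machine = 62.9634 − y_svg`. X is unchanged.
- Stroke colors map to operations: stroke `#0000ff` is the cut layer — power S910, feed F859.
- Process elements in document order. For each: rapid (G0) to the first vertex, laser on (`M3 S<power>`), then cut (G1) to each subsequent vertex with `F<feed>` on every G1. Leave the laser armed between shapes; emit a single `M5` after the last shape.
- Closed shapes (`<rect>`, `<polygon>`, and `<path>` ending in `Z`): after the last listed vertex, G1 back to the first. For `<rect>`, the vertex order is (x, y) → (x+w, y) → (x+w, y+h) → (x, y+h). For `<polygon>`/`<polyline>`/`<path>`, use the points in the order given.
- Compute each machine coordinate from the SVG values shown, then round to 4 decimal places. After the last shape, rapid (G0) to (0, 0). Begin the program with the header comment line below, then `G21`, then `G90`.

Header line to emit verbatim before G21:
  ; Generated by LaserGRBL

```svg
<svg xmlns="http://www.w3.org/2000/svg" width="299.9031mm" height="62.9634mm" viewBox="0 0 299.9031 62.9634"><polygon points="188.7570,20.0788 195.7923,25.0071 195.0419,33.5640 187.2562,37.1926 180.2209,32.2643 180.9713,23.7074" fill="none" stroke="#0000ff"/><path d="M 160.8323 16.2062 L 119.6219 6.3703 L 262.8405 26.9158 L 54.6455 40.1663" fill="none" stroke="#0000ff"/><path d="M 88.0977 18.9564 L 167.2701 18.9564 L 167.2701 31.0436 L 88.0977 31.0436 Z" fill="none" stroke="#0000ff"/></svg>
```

; Generated by LaserGRBL
G21
G90
G0 X188.7570 Y42.8846
M3 S910
G1 X195.7923 Y37.9563 F859
G1 X195.0419 Y29.3994 F859
G1 X187.2562 Y25.7708 F859
G1 X180.2209 Y30.6991 F859
G1 X180.9713 Y39.2560 F859
G1 X188.7570 Y42.8846 F859
G0 X160.8323 Y46.7572
M3 S910
G1 X119.6219 Y56.5931 F859
G1 X262.8405 Y36.0476 F859
G1 X54.6455 Y22.7971 F859
G0 X88.0977 Y44.0070
M3 S910
G1 X167.2701 Y44.0070 F859
G1 X167.2701 Y31.9198 F859
G1 X88.0977 Y31.9198 F859
G1 X88.0977 Y44.0070 F859
M5
G0 X0.0000 Y0.0000

viewBox `0 0 299.9031 62.9634` with mm width/height → 1 unit = 1 mm. Flip: y_m = 62.9634 − y_svg.

**Shape 1** — `<polygon>` regular polygon, stroke `#0000ff` → cut (S910, F859). Machine vertices: (188.7570,42.8846) → (195.7923,37.9563) → (195.0419,29.3994) → (187.2562,25.7708) → (180.2209,30.6991) → (180.9713,39.2560) → (188.7570,42.8846). Closed: final G1 returns to the first vertex.

**Shape 2** — `<path>` open polyline, stroke `#0000ff` → cut (S910, F859). Machine vertices: (160.8323,46.7572) → (119.6219,56.5931) → (262.8405,36.0476) → (54.6455,22.7971). Open path.

**Shape 3** — `<path>` rectangle, stroke `#0000ff` → cut (S910, F859). Machine vertices: (88.0977,44.0070) → (167.2701,44.0070) → (167.2701,31.9198) → (88.0977,31.9198) → (88.0977,44.0070). Closed: final G1 returns to the first vertex.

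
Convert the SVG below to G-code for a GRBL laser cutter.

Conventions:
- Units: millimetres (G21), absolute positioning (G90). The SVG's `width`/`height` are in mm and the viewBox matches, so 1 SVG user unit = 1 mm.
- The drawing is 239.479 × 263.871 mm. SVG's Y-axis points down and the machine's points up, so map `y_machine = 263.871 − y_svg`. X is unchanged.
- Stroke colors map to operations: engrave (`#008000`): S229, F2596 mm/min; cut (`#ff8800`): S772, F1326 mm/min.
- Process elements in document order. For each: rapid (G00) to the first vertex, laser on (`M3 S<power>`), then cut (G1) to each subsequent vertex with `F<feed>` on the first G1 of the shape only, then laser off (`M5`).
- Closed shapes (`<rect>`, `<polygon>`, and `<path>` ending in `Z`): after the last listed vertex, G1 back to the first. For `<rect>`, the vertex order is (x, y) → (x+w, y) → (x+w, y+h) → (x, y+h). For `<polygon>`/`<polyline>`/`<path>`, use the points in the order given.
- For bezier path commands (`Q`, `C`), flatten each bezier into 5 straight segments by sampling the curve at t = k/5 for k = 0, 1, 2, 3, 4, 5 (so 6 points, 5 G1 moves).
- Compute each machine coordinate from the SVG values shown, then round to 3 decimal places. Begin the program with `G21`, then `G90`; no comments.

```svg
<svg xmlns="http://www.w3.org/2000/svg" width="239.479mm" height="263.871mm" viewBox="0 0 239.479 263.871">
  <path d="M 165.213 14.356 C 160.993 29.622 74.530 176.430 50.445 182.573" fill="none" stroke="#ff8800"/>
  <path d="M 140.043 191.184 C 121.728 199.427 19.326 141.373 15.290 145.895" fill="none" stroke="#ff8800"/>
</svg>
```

G21
G90
G00 X165.213 Y249.515
M3 S772
G1 X153.969 Y226.748 F1326
G1 X129.928 Y185.477
G1 X100.033 Y138.768
G1 X71.224 Y99.686
G1 X50.445 Y81.298
M5
G00 X140.043 Y72.687
M3 S772
G1 X120.423 Y74.666 F1326
G1 X89.380 Y86.370
G1 X55.672 Y101.614
G1 X28.056 Y114.211
G1 X15.290 Y117.976
M5

1 u = 1 mm; y_m = 263.871 − y.

[1] `<path>` cubic bezier, #ff8800→cut S772 F1326: (165.213,249.515) → (153.969,226.748) → (129.928,185.477) → (100.033,138.768) → (71.224,99.686) → (50.445,81.298)

[2] `<path>` cubic bezier, #ff8800→cut S772 F1326: (140.043,72.687) → (120.423,74.666) → (89.380,86.370) → (55.672,101.614) → (28.056,114.211) → (15.290,117.976)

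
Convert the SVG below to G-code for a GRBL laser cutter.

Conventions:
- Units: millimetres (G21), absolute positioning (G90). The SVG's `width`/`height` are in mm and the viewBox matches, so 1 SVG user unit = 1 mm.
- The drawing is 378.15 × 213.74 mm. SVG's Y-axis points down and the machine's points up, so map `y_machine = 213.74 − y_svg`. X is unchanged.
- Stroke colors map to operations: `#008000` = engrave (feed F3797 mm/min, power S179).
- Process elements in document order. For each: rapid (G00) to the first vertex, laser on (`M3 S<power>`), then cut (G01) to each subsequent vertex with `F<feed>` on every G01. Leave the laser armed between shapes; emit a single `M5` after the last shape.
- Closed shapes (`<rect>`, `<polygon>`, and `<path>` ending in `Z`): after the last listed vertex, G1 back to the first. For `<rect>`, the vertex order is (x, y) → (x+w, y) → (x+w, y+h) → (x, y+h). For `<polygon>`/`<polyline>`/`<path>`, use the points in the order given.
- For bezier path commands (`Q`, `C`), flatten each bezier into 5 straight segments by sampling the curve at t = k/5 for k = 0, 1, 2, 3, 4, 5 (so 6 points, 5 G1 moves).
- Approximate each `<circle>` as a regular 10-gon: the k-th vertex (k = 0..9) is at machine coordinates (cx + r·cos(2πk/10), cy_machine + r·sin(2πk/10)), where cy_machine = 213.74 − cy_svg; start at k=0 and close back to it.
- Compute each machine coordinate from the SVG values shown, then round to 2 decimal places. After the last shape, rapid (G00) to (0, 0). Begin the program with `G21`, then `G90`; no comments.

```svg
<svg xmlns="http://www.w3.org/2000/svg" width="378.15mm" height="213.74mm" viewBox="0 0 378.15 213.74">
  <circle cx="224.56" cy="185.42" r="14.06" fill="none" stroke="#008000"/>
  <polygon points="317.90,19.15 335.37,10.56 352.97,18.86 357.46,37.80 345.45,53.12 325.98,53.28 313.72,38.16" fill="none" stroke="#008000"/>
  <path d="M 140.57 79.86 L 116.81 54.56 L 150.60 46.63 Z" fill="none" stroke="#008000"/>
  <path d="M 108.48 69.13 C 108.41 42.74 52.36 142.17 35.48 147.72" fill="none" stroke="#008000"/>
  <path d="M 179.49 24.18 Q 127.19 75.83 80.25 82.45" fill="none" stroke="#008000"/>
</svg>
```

1 u = 1 mm; y_m = 213.74 − y.

[1] `<circle>` circle, #008000→engrave S179 F3797: (238.62,28.32) → (235.93,36.58) → (228.90,41.69) → (220.22,41.69) → (213.19,36.58) → (210.50,28.32) → (213.19,20.06) → (220.22,14.95) → (228.90,14.95) → (235.93,20.06) → (238.62,28.32) (closed)

[2] `<polygon>` regular polygon, #008000→engrave S179 F3797: (317.90,194.59) → (335.37,203.18) → (352.97,194.88) → (357.46,175.94) → (345.45,160.62) → (325.98,160.46) → (313.72,175.58) → (317.90,194.59) (closed)

[3] `<path>` regular polygon, #008000→engrave S179 F3797: (140.57,133.88) → (116.81,159.18) → (150.60,167.11) → (140.57,133.88) (closed)

[4] `<path>` cubic bezier, #008000→engrave S179 F3797: (108.48,144.61) → (102.48,147.10) → (87.62,129.95) → (68.45,103.68) → (49.55,78.86) → (35.48,66.02)

[5] `<path>` quadratic bezier, #008000→engrave S179 F3797: (179.49,189.56) → (158.78,170.70) → (138.51,155.44) → (118.66,143.79) → (99.24,135.74) → (80.25,131.29)

G21
G90
G00 X238.62 Y28.32
M3 S179
G01 X235.93 Y36.58 F3797
G01 X228.90 Y41.69 F3797
G01 X220.22 Y41.69 F3797
G01 X213.19 Y36.58 F3797
G01 X210.50 Y28.32 F3797
G01 X213.19 Y20.06 F3797
G01 X220.22 Y14.95 F3797
G01 X228.90 Y14.95 F3797
G01 X235.93 Y20.06 F3797
G01 X238.62 Y28.32 F3797
G00 X317.90 Y194.59
M3 S179
G01 X335.37 Y203.18 F3797
G01 X352.97 Y194.88 F3797
G01 X357.46 Y175.94 F3797
G01 X345.45 Y160.62 F3797
G01 X325.98 Y160.46 F3797
G01 X313.72 Y175.58 F3797
G01 X317.90 Y194.59 F3797
G00 X140.57 Y133.88
M3 S179
G01 X116.81 Y159.18 F3797
G01 X150.60 Y167.11 F3797
G01 X140.57 Y133.88 F3797
G00 X108.48 Y144.61
M3 S179
G01 X102.48 Y147.10 F3797
G01 X87.62 Y129.95 F3797
G01 X68.45 Y103.68 F3797
G01 X49.55 Y78.86 F3797
G01 X35.48 Y66.02 F3797
G00 X179.49 Y189.56
M3 S179
G01 X158.78 Y170.70 F3797
G01 X138.51 Y155.44 F3797
G01 X118.66 Y143.79 F3797
G01 X99.24 Y135.74 F3797
G01 X80.25 Y131.29 F3797
M5
G00 X0.00 Y0.00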